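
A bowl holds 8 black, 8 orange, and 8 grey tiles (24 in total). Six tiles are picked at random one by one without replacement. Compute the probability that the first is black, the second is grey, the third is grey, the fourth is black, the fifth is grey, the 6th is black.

Multiply the conditional probability of each draw in order, without replacement, so each draw removes one from its color and from the total.
P = (8/24) · (8/23) · (7/22) · (7/21) · (6/20) · (6/19) = 28/24035 ≈ 0.0012.

28/24035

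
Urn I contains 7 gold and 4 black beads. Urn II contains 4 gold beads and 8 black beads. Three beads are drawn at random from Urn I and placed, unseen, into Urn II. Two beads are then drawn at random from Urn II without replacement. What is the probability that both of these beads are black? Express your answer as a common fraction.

2038/5775

Condition on how many of the transferred beads are black (from Urn I: 4 black of 11; then Urn II has 15 total).
  0 black: C(4,0)C(7,3)/C(11,3) = 7/33; then P = C(8,2)/C(15,2) = 4/15
  1 black: C(4,1)C(7,2)/C(11,3) = 28/55; then P = C(9,2)/C(15,2) = 12/35
  2 black: C(4,2)C(7,1)/C(11,3) = 14/55; then P = C(10,2)/C(15,2) = 3/7
  3 black: C(4,3)C(7,0)/C(11,3) = 4/165; then P = C(11,2)/C(15,2) = 11/21
P(both black) = 2038/5775 ≈ 0.3529.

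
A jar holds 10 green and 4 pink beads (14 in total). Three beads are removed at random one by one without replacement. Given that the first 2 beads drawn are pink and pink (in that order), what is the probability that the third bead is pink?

1/6

After removing 2 pink, the jar has 2 pink out of 12 remaining.
P(third is pink | given) = 2/12 = 1/6 ≈ 0.1667.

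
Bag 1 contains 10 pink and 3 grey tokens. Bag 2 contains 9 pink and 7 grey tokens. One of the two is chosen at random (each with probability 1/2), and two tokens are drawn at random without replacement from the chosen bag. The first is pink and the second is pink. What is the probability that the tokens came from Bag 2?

13/38

P(E | Bag 1) = 15/26; P(E | Bag 2) = 3/10.
P(E) = 1/2·15/26 + 1/2·3/10 = 57/130.
By Bayes' rule, P(Bag 2 | E) = 3/20 / 57/130 = 13/38 ≈ 0.3421.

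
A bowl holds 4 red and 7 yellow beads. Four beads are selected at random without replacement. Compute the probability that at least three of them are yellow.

35/66

Sum the hypergeometric tail for j = 3,…,4 yellow beads.
Favorable = C(7,3)·C(4,1) + C(7,4)·C(4,0) = 175; total = C(11,4) = 330.
P = 175/330 = 35/66 ≈ 0.5303.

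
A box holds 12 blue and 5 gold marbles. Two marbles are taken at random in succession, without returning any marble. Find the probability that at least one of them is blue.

Use the complement: P(at least one blue) = 1 − P(no blue).
P(none) = C(5,2)/C(17,2) = 10/136.
So P = 1 − 10/136 = 63/68 ≈ 0.9265.

63/68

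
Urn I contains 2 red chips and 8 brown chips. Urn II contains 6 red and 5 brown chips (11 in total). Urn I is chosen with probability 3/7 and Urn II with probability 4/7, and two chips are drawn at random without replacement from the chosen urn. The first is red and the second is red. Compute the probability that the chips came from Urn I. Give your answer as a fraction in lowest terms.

P(E | Urn I) = 1/45; P(E | Urn II) = 3/11.
P(E) = 3/7·1/45 + 4/7·3/11 = 191/1155.
By Bayes' rule, P(Urn I | E) = 1/105 / 191/1155 = 11/191 ≈ 0.0576.

11/191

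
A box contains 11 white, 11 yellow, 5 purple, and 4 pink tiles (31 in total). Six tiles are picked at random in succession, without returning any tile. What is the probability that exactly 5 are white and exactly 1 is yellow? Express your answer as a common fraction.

Unordered draws without replacement: count favorable combinations over C(31,6).
Favorable = C(11,5) · C(11,1) · C(5,0) · C(4,0) = 5082; total = C(31,6) = 736281.
P = 5082/736281 = 242/35061 ≈ 0.0069.

242/35061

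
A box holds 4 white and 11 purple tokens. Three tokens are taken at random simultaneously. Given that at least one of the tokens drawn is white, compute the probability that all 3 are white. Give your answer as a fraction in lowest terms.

P(all 3 white) = C(4,3)/C(15,3) = 4/455; P(at least one white) = 1 − C(11,3)/C(15,3) = 58/91.
Since 'all 3 white' ⊆ 'at least one white', P(all 3 | at least one) = 4/455 / 58/91 = 2/145 ≈ 0.0138.

2/145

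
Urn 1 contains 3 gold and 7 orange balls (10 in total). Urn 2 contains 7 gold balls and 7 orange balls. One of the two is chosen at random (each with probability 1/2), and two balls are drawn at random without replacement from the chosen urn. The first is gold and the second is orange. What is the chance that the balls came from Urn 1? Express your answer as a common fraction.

P(E | Urn 1) = 7/30; P(E | Urn 2) = 7/26.
P(E) = 1/2·7/30 + 1/2·7/26 = 49/195.
By Bayes' rule, P(Urn 1 | E) = 7/60 / 49/195 = 13/28 ≈ 0.4643.

13/28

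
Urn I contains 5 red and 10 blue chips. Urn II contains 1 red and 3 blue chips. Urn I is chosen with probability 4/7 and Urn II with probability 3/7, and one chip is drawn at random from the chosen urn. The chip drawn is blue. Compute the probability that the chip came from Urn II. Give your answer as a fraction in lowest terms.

27/59

P(blue | Urn I) = 2/3; P(blue | Urn II) = 3/4.
P(blue) = 4/7·2/3 + 3/7·3/4 = 59/84.
By Bayes' rule, P(Urn II | blue) = 9/28 / 59/84 = 27/59 ≈ 0.4576.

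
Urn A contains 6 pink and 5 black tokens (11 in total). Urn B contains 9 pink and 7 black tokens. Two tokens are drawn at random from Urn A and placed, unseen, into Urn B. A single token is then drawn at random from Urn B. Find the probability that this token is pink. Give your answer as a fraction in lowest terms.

Condition on how many of the transferred tokens are pink (from Urn A: 6 pink of 11; then Urn B has 18 total).
  0 pink: C(6,0)C(5,2)/C(11,2) = 2/11; then P = 9/18
  1 pink: C(6,1)C(5,1)/C(11,2) = 6/11; then P = 10/18
  2 pink: C(6,2)C(5,0)/C(11,2) = 3/11; then P = 11/18
P(pink from Urn B) = 37/66 ≈ 0.5606.

37/66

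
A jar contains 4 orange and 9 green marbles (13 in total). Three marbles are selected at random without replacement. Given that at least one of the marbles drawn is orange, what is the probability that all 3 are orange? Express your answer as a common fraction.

P(all 3 orange) = C(4,3)/C(13,3) = 2/143; P(at least one orange) = 1 − C(9,3)/C(13,3) = 101/143.
Since 'all 3 orange' ⊆ 'at least one orange', P(all 3 | at least one) = 2/143 / 101/143 = 2/101 ≈ 0.0198.

2/101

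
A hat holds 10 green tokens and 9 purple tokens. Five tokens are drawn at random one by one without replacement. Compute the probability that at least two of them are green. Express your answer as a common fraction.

569/646

Sum the hypergeometric tail for j = 2,…,5 green tokens.
Favorable = C(10,2)·C(9,3) + C(10,3)·C(9,2) + C(10,4)·C(9,1) + C(10,5)·C(9,0) = 10242; total = C(19,5) = 11628.
P = 10242/11628 = 569/646 ≈ 0.8808.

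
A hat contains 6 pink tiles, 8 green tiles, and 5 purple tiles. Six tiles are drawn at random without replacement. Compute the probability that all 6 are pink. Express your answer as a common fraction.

1/27132

Unordered draws without replacement: count favorable combinations over C(19,6).
Favorable = C(6,6) · C(8,0) · C(5,0) = 1; total = C(19,6) = 27132.
P = 1/27132 = 1/27132 ≈ 0.0000.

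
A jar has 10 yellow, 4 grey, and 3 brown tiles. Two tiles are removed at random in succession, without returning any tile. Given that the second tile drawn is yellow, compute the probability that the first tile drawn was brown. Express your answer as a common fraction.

P(first=brown and the second tile drawn is yellow) = (3/17)·(10/16) = 15/136.
P(the second tile drawn is yellow) = Σ over first color = 45/136 + 5/34 + 15/136 = 10/17.
By Bayes, P(first=brown | the second tile drawn is yellow) = 15/136 / 10/17 = 3/16 ≈ 0.1875.

3/16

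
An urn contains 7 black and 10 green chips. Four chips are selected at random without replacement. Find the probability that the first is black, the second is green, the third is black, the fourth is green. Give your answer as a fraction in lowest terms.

Multiply the conditional probability of each draw in order, without replacement, so each draw removes one from its color and from the total.
P = (7/17) · (10/16) · (6/15) · (9/14) = 9/136 ≈ 0.0662.

9/136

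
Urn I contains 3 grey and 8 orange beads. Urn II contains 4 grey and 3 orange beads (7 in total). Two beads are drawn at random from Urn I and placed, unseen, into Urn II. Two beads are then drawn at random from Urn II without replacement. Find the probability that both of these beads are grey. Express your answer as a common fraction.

151/660

Condition on how many of the transferred beads are grey (from Urn I: 3 grey of 11; then Urn II has 9 total).
  0 grey: C(3,0)C(8,2)/C(11,2) = 28/55; then P = C(4,2)/C(9,2) = 1/6
  1 grey: C(3,1)C(8,1)/C(11,2) = 24/55; then P = C(5,2)/C(9,2) = 5/18
  2 grey: C(3,2)C(8,0)/C(11,2) = 3/55; then P = C(6,2)/C(9,2) = 5/12
P(both grey) = 151/660 ≈ 0.2288.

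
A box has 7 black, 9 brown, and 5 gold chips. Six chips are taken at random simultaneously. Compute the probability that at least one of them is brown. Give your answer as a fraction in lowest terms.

Use the complement: P(at least one brown) = 1 − P(no brown).
P(none) = C(12,6)/C(21,6) = 924/54264.
So P = 1 − 924/54264 = 635/646 ≈ 0.9830.

635/646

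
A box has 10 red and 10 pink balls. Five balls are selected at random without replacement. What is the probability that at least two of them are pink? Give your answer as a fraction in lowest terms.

Sum the hypergeometric tail for j = 2,…,5 pink balls.
Favorable = C(10,2)·C(10,3) + C(10,3)·C(10,2) + C(10,4)·C(10,1) + C(10,5)·C(10,0) = 13152; total = C(20,5) = 15504.
P = 13152/15504 = 274/323 ≈ 0.8483.

274/323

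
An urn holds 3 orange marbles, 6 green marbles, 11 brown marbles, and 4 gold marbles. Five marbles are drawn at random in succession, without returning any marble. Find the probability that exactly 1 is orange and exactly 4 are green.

15/14168

Unordered draws without replacement: count favorable combinations over C(24,5).
Favorable = C(3,1) · C(6,4) · C(11,0) · C(4,0) = 45; total = C(24,5) = 42504.
P = 45/42504 = 15/14168 ≈ 0.0011.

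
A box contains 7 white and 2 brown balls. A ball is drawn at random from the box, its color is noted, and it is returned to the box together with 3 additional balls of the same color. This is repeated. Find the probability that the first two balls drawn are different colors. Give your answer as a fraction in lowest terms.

Either white then brown, or brown then white; after the first draw the total is 12.
P = (7/9)·(2/12) + (2/9)·(7/12) = 7/27 ≈ 0.2593.

7/27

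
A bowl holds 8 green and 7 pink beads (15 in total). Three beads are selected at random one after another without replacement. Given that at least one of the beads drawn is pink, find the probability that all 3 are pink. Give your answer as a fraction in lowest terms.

P(all 3 pink) = C(7,3)/C(15,3) = 1/13; P(at least one pink) = 1 − C(8,3)/C(15,3) = 57/65.
Since 'all 3 pink' ⊆ 'at least one pink', P(all 3 | at least one) = 1/13 / 57/65 = 5/57 ≈ 0.0877.

5/57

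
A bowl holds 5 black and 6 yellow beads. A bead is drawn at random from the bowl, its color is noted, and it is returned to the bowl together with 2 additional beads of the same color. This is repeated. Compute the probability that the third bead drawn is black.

Sum over the four possibilities for the first two draws (black/not-black each), tracking how the black count and total change by +2 per draw.
P(third is black) = 5/11 ≈ 0.4545. (In a Pólya urn every draw has the same marginal probability 5/11.)

5/11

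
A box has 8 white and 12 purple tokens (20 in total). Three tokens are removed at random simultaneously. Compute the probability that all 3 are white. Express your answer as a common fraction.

Unordered draws without replacement: count favorable combinations over C(20,3).
Favorable = C(8,3) · C(12,0) = 56; total = C(20,3) = 1140.
P = 56/1140 = 14/285 ≈ 0.0491.

14/285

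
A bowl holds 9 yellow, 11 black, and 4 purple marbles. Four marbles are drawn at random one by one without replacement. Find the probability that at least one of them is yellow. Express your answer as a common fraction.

441/506

Use the complement: P(at least one yellow) = 1 − P(no yellow).
P(none) = C(15,4)/C(24,4) = 1365/10626.
So P = 1 − 1365/10626 = 441/506 ≈ 0.8715.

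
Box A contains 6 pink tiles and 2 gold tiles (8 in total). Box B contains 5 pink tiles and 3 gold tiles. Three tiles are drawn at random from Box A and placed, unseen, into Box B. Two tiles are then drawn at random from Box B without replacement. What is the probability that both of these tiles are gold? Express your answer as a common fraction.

15/154

Condition on how many of the transferred tiles are gold (from Box A: 2 gold of 8; then Box B has 11 total).
  0 gold: C(2,0)C(6,3)/C(8,3) = 5/14; then P = C(3,2)/C(11,2) = 3/55
  1 gold: C(2,1)C(6,2)/C(8,3) = 15/28; then P = C(4,2)/C(11,2) = 6/55
  2 gold: C(2,2)C(6,1)/C(8,3) = 3/28; then P = C(5,2)/C(11,2) = 2/11
P(both gold) = 15/154 ≈ 0.0974.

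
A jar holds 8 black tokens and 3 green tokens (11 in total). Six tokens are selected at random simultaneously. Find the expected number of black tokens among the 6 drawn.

48/11

By linearity of expectation, E[X] = Σ P(draw i is black); by symmetry each draw (even without replacement) has P(black) = 8/11.
E[X] = 6 · 8/11 = 48/11 ≈ 4.3636.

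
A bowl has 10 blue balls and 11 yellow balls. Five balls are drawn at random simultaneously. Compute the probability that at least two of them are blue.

97/119

Sum the hypergeometric tail for j = 2,…,5 blue balls.
Favorable = C(10,2)·C(11,3) + C(10,3)·C(11,2) + C(10,4)·C(11,1) + C(10,5)·C(11,0) = 16587; total = C(21,5) = 20349.
P = 16587/20349 = 97/119 ≈ 0.8151.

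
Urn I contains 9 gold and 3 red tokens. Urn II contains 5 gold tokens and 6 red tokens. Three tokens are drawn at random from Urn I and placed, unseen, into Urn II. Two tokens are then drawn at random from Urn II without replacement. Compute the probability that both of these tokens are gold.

Condition on how many of the transferred tokens are gold (from Urn I: 9 gold of 12; then Urn II has 14 total).
  0 gold: C(9,0)C(3,3)/C(12,3) = 1/220; then P = C(5,2)/C(14,2) = 10/91
  1 gold: C(9,1)C(3,2)/C(12,3) = 27/220; then P = C(6,2)/C(14,2) = 15/91
  2 gold: C(9,2)C(3,1)/C(12,3) = 27/55; then P = C(7,2)/C(14,2) = 3/13
  3 gold: C(9,3)C(3,0)/C(12,3) = 21/55; then P = C(8,2)/C(14,2) = 4/13
P(both gold) = 1007/4004 ≈ 0.2515.

1007/4004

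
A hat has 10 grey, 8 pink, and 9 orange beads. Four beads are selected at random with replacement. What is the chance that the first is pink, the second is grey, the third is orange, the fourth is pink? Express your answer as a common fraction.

640/59049

Multiply the conditional probability of each draw in order, with replacement (the composition resets each draw).
P = (8/27) · (10/27) · (9/27) · (8/27) = 640/59049 ≈ 0.0108.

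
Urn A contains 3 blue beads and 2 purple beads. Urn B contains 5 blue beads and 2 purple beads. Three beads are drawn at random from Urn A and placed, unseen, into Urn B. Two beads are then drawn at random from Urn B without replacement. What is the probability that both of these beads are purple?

Condition on how many of the transferred beads are purple (from Urn A: 2 purple of 5; then Urn B has 10 total).
  0 purple: C(2,0)C(3,3)/C(5,3) = 1/10; then P = C(2,2)/C(10,2) = 1/45
  1 purple: C(2,1)C(3,2)/C(5,3) = 3/5; then P = C(3,2)/C(10,2) = 1/15
  2 purple: C(2,2)C(3,1)/C(5,3) = 3/10; then P = C(4,2)/C(10,2) = 2/15
P(both purple) = 37/450 ≈ 0.0822.

37/450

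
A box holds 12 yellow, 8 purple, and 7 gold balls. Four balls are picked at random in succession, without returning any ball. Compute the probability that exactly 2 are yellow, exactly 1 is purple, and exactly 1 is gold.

616/2925

Unordered draws without replacement: count favorable combinations over C(27,4).
Favorable = C(12,2) · C(8,1) · C(7,1) = 3696; total = C(27,4) = 17550.
P = 3696/17550 = 616/2925 ≈ 0.2106.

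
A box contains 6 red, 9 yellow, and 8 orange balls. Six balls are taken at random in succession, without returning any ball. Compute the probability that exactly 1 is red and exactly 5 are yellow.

Unordered draws without replacement: count favorable combinations over C(23,6).
Favorable = C(6,1) · C(9,5) · C(8,0) = 756; total = C(23,6) = 100947.
P = 756/100947 = 36/4807 ≈ 0.0075.

36/4807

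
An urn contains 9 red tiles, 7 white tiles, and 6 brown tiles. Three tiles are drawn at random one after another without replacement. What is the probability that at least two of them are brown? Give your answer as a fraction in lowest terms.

13/77

Sum the hypergeometric tail for j = 2,…,3 brown tiles.
Favorable = C(6,2)·C(16,1) + C(6,3)·C(16,0) = 260; total = C(22,3) = 1540.
P = 260/1540 = 13/77 ≈ 0.1688.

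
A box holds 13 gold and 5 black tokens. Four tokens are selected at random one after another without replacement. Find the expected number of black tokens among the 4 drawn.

10/9

By linearity of expectation, E[X] = Σ P(draw i is black); by symmetry each draw (even without replacement) has P(black) = 5/18.
E[X] = 4 · 5/18 = 10/9 ≈ 1.1111.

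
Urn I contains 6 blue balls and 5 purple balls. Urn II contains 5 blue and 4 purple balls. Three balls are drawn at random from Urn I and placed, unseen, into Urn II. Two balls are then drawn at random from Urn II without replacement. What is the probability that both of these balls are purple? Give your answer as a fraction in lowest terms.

2/11

Condition on how many of the transferred balls are purple (from Urn I: 5 purple of 11; then Urn II has 12 total).
  0 purple: C(5,0)C(6,3)/C(11,3) = 4/33; then P = C(4,2)/C(12,2) = 1/11
  1 purple: C(5,1)C(6,2)/C(11,3) = 5/11; then P = C(5,2)/C(12,2) = 5/33
  2 purple: C(5,2)C(6,1)/C(11,3) = 4/11; then P = C(6,2)/C(12,2) = 5/22
  3 purple: C(5,3)C(6,0)/C(11,3) = 2/33; then P = C(7,2)/C(12,2) = 7/22
P(both purple) = 2/11 ≈ 0.1818.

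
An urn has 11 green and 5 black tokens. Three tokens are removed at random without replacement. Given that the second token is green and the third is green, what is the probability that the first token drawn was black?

P(first=black and the second token is green and the third is green) = (5/16)·(11/15)·(10/14) = 55/336.
P(E) = Σ over first color = 33/112 + 55/336 = 11/24.
By Bayes, P(first=black | E) = 55/336 / 11/24 = 5/14 ≈ 0.3571.

5/14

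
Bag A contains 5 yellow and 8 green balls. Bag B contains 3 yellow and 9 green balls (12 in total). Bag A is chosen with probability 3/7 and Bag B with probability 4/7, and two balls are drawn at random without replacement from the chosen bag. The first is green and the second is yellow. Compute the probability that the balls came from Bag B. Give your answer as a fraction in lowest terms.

117/227

P(E | Bag A) = 10/39; P(E | Bag B) = 9/44.
P(E) = 3/7·10/39 + 4/7·9/44 = 227/1001.
By Bayes' rule, P(Bag B | E) = 9/77 / 227/1001 = 117/227 ≈ 0.5154.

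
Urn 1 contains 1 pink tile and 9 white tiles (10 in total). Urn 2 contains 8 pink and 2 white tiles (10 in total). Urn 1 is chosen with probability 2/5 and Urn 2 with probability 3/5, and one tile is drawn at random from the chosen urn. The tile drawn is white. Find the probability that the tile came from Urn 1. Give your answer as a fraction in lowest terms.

P(white | Urn 1) = 9/10; P(white | Urn 2) = 1/5.
P(white) = 2/5·9/10 + 3/5·1/5 = 12/25.
By Bayes' rule, P(Urn 1 | white) = 9/25 / 12/25 = 3/4 ≈ 0.7500.

3/4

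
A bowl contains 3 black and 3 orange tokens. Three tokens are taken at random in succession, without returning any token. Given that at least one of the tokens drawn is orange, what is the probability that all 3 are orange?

P(all 3 orange) = C(3,3)/C(6,3) = 1/20; P(at least one orange) = 1 − C(3,3)/C(6,3) = 19/20.
Since 'all 3 orange' ⊆ 'at least one orange', P(all 3 | at least one) = 1/20 / 19/20 = 1/19 ≈ 0.0526.

1/19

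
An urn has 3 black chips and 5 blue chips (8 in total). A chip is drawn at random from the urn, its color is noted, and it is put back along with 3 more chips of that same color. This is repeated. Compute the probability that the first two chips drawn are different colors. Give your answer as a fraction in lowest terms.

Either black then blue, or blue then black; after the first draw the total is 11.
P = (3/8)·(5/11) + (5/8)·(3/11) = 15/44 ≈ 0.3409.

15/44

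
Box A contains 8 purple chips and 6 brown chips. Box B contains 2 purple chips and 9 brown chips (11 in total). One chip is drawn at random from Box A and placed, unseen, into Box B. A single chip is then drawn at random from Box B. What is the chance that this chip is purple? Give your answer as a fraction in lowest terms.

3/14

Condition on how many of the transferred chips are purple (from Box A: 8 purple of 14; then Box B has 12 total).
  0 purple: C(8,0)C(6,1)/C(14,1) = 3/7; then P = 2/12
  1 purple: C(8,1)C(6,0)/C(14,1) = 4/7; then P = 3/12
P(purple from Box B) = 3/14 ≈ 0.2143.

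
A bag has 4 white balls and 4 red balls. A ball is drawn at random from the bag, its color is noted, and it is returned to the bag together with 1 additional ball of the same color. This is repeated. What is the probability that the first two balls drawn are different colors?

4/9

Either white then red, or red then white; after the first draw the total is 9.
P = (4/8)·(4/9) + (4/8)·(4/9) = 4/9 ≈ 0.4444.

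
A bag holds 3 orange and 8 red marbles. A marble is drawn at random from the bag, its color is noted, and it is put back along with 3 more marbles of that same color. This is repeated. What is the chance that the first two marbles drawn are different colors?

Either red then orange, or orange then red; after the first draw the total is 14.
P = (8/11)·(3/14) + (3/11)·(8/14) = 24/77 ≈ 0.3117.

24/77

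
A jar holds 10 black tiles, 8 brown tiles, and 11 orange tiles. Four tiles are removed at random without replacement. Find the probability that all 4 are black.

Unordered draws without replacement: count favorable combinations over C(29,4).
Favorable = C(10,4) · C(8,0) · C(11,0) = 210; total = C(29,4) = 23751.
P = 210/23751 = 10/1131 ≈ 0.0088.

10/1131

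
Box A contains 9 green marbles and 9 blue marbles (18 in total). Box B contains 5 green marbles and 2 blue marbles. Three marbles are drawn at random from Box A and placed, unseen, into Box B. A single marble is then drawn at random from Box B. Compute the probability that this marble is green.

13/20

Condition on how many of the transferred marbles are green (from Box A: 9 green of 18; then Box B has 10 total).
  0 green: C(9,0)C(9,3)/C(18,3) = 7/68; then P = 5/10
  1 green: C(9,1)C(9,2)/C(18,3) = 27/68; then P = 6/10
  2 green: C(9,2)C(9,1)/C(18,3) = 27/68; then P = 7/10
  3 green: C(9,3)C(9,0)/C(18,3) = 7/68; then P = 8/10
P(green from Box B) = 13/20 ≈ 0.6500.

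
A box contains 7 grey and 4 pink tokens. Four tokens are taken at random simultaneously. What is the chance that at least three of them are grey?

Sum the hypergeometric tail for j = 3,…,4 grey tokens.
Favorable = C(7,3)·C(4,1) + C(7,4)·C(4,0) = 175; total = C(11,4) = 330.
P = 175/330 = 35/66 ≈ 0.5303.

35/66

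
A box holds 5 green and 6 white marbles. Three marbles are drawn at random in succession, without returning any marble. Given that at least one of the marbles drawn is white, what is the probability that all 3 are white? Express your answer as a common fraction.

P(all 3 white) = C(6,3)/C(11,3) = 4/33; P(at least one white) = 1 − C(5,3)/C(11,3) = 31/33.
Since 'all 3 white' ⊆ 'at least one white', P(all 3 | at least one) = 4/33 / 31/33 = 4/31 ≈ 0.1290.

4/31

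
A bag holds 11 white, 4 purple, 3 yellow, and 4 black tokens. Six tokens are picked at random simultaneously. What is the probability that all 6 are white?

2/323

Unordered draws without replacement: count favorable combinations over C(22,6).
Favorable = C(11,6) · C(4,0) · C(3,0) · C(4,0) = 462; total = C(22,6) = 74613.
P = 462/74613 = 2/323 ≈ 0.0062.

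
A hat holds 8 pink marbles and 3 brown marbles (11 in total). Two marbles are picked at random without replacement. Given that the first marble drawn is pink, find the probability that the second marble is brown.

After removing 1 pink, the hat has 3 brown out of 10 remaining.
P(second is brown | given) = 3/10 ≈ 0.3000.

3/10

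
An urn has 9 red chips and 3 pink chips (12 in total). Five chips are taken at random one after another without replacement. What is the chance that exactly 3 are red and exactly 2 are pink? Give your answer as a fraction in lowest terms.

7/22

Unordered draws without replacement: count favorable combinations over C(12,5).
Favorable = C(9,3) · C(3,2) = 252; total = C(12,5) = 792.
P = 252/792 = 7/22 ≈ 0.3182.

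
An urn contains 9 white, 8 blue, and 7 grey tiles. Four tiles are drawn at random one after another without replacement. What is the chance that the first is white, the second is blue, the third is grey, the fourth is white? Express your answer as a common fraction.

Multiply the conditional probability of each draw in order, without replacement, so each draw removes one from its color and from the total.
P = (9/24) · (8/23) · (7/22) · (8/21) = 4/253 ≈ 0.0158.

4/253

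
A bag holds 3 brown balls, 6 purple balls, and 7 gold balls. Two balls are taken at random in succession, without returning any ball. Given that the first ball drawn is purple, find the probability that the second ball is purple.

After removing 1 purple, the bag has 5 purple out of 15 remaining.
P(second is purple | given) = 5/15 = 1/3 ≈ 0.3333.

1/3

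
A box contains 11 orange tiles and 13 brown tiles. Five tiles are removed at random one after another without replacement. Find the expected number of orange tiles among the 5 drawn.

55/24

By linearity of expectation, E[X] = Σ P(draw i is orange); by symmetry each draw (even without replacement) has P(orange) = 11/24.
E[X] = 5 · 11/24 = 55/24 ≈ 2.2917.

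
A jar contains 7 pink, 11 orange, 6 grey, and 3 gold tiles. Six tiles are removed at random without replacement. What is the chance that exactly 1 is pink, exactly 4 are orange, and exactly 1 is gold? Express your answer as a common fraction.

Unordered draws without replacement: count favorable combinations over C(27,6).
Favorable = C(7,1) · C(11,4) · C(6,0) · C(3,1) = 6930; total = C(27,6) = 296010.
P = 6930/296010 = 7/299 ≈ 0.0234.

7/299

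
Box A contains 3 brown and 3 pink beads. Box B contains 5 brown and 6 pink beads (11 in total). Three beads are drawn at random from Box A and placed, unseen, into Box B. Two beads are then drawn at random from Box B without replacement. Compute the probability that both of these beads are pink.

123/455

Condition on how many of the transferred beads are pink (from Box A: 3 pink of 6; then Box B has 14 total).
  0 pink: C(3,0)C(3,3)/C(6,3) = 1/20; then P = C(6,2)/C(14,2) = 15/91
  1 pink: C(3,1)C(3,2)/C(6,3) = 9/20; then P = C(7,2)/C(14,2) = 3/13
  2 pink: C(3,2)C(3,1)/C(6,3) = 9/20; then P = C(8,2)/C(14,2) = 4/13
  3 pink: C(3,3)C(3,0)/C(6,3) = 1/20; then P = C(9,2)/C(14,2) = 36/91
P(both pink) = 123/455 ≈ 0.2703.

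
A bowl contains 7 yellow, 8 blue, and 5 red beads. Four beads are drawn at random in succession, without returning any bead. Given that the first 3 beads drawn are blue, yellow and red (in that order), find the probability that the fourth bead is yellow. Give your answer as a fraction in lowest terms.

6/17

After removing 1 yellow, 1 blue, 1 red, the bowl has 6 yellow out of 17 remaining.
P(fourth is yellow | given) = 6/17 ≈ 0.3529.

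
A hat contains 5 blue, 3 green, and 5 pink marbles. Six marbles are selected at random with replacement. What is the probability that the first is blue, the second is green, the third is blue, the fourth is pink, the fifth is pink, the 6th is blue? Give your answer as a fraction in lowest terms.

Multiply the conditional probability of each draw in order, with replacement (the composition resets each draw).
P = (5/13) · (3/13) · (5/13) · (5/13) · (5/13) · (5/13) = 9375/4826809 ≈ 0.0019.

9375/4826809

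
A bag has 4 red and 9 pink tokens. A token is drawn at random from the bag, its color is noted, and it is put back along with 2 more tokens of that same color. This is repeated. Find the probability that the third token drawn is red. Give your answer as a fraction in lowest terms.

Sum over the four possibilities for the first two draws (red/not-red each), tracking how the red count and total change by +2 per draw.
P(third is red) = 4/13 ≈ 0.3077. (In a Pólya urn every draw has the same marginal probability 4/13.)

4/13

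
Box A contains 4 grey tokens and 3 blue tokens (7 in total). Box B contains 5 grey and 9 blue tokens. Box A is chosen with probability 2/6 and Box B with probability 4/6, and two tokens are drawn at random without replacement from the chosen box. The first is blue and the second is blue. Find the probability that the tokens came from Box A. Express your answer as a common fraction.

13/85

P(E | Box A) = 1/7; P(E | Box B) = 36/91.
P(E) = 1/3·1/7 + 2/3·36/91 = 85/273.
By Bayes' rule, P(Box A | E) = 1/21 / 85/273 = 13/85 ≈ 0.1529.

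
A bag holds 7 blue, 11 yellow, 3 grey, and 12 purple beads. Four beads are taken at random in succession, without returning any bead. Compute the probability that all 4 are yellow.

Unordered draws without replacement: count favorable combinations over C(33,4).
Favorable = C(7,0) · C(11,4) · C(3,0) · C(12,0) = 330; total = C(33,4) = 40920.
P = 330/40920 = 1/124 ≈ 0.0081.

1/124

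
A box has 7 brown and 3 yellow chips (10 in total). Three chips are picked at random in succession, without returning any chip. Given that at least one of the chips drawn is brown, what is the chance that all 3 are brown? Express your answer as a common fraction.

5/17

P(all 3 brown) = C(7,3)/C(10,3) = 7/24; P(at least one brown) = 1 − C(3,3)/C(10,3) = 119/120.
Since 'all 3 brown' ⊆ 'at least one brown', P(all 3 | at least one) = 7/24 / 119/120 = 5/17 ≈ 0.2941.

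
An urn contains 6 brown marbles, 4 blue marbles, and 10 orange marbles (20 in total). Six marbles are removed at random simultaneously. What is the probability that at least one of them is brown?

11919/12920

Use the complement: P(at least one brown) = 1 − P(no brown).
P(none) = C(14,6)/C(20,6) = 3003/38760.
So P = 1 − 3003/38760 = 11919/12920 ≈ 0.9225.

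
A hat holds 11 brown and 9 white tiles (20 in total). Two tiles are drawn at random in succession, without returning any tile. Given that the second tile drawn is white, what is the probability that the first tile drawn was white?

P(first=white and the second tile drawn is white) = (9/20)·(8/19) = 18/95.
P(the second tile drawn is white) = Σ over first color = 99/380 + 18/95 = 9/20.
By Bayes, P(first=white | the second tile drawn is white) = 18/95 / 9/20 = 8/19 ≈ 0.4211.

8/19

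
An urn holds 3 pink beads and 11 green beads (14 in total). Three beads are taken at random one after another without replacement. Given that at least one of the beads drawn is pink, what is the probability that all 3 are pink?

1/199

P(all 3 pink) = C(3,3)/C(14,3) = 1/364; P(at least one pink) = 1 − C(11,3)/C(14,3) = 199/364.
Since 'all 3 pink' ⊆ 'at least one pink', P(all 3 | at least one) = 1/364 / 199/364 = 1/199 ≈ 0.0050.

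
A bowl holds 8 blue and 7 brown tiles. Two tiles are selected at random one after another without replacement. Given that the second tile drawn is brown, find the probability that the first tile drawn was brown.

3/7

P(first=brown and the second tile drawn is brown) = (7/15)·(6/14) = 1/5.
P(the second tile drawn is brown) = Σ over first color = 4/15 + 1/5 = 7/15.
By Bayes, P(first=brown | the second tile drawn is brown) = 1/5 / 7/15 = 3/7 ≈ 0.4286.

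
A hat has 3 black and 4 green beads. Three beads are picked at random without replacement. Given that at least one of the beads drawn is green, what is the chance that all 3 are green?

P(all 3 green) = C(4,3)/C(7,3) = 4/35; P(at least one green) = 1 − C(3,3)/C(7,3) = 34/35.
Since 'all 3 green' ⊆ 'at least one green', P(all 3 | at least one) = 4/35 / 34/35 = 2/17 ≈ 0.1176.

2/17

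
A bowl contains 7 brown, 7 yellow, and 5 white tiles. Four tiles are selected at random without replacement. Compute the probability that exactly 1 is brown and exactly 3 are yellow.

Unordered draws without replacement: count favorable combinations over C(19,4).
Favorable = C(7,1) · C(7,3) · C(5,0) = 245; total = C(19,4) = 3876.
P = 245/3876 = 245/3876 ≈ 0.0632.

245/3876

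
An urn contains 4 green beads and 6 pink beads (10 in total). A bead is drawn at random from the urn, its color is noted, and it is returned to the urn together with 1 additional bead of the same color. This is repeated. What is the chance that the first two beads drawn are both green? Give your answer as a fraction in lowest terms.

2/11

After a green draw the urn holds 5 green out of 11.
P = (4/10)·(5/11) = 2/11 ≈ 0.1818.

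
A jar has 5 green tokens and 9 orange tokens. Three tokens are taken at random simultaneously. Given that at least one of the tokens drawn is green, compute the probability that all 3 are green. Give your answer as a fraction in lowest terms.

1/28

P(all 3 green) = C(5,3)/C(14,3) = 5/182; P(at least one green) = 1 − C(9,3)/C(14,3) = 10/13.
Since 'all 3 green' ⊆ 'at least one green', P(all 3 | at least one) = 5/182 / 10/13 = 1/28 ≈ 0.0357.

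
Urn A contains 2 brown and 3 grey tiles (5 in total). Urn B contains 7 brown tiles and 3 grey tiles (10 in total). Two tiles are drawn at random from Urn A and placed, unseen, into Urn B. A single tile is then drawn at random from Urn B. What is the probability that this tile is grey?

Condition on how many of the transferred tiles are grey (from Urn A: 3 grey of 5; then Urn B has 12 total).
  0 grey: C(3,0)C(2,2)/C(5,2) = 1/10; then P = 3/12
  1 grey: C(3,1)C(2,1)/C(5,2) = 3/5; then P = 4/12
  2 grey: C(3,2)C(2,0)/C(5,2) = 3/10; then P = 5/12
P(grey from Urn B) = 7/20 ≈ 0.3500.

7/20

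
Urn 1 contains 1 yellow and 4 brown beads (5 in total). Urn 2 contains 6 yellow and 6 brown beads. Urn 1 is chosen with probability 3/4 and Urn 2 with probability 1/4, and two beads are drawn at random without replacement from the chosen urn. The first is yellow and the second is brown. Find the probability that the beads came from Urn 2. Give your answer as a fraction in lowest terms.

5/16

P(E | Urn 1) = 1/5; P(E | Urn 2) = 3/11.
P(E) = 3/4·1/5 + 1/4·3/11 = 12/55.
By Bayes' rule, P(Urn 2 | E) = 3/44 / 12/55 = 5/16 ≈ 0.3125.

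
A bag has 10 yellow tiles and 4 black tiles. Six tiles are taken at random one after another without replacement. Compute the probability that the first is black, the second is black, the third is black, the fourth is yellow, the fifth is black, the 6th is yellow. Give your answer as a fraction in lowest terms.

Multiply the conditional probability of each draw in order, without replacement, so each draw removes one from its color and from the total.
P = (4/14) · (3/13) · (2/12) · (10/11) · (1/10) · (9/9) = 1/1001 ≈ 0.0010.

1/1001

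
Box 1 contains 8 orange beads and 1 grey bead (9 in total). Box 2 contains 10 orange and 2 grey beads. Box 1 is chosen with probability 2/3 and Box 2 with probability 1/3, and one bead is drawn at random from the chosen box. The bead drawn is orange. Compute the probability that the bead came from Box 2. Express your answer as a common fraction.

15/47

P(orange | Box 1) = 8/9; P(orange | Box 2) = 5/6.
P(orange) = 2/3·8/9 + 1/3·5/6 = 47/54.
By Bayes' rule, P(Box 2 | orange) = 5/18 / 47/54 = 15/47 ≈ 0.3191.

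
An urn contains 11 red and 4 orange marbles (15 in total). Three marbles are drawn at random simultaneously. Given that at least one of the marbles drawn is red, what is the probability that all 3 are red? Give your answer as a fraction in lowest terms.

15/41

P(all 3 red) = C(11,3)/C(15,3) = 33/91; P(at least one red) = 1 − C(4,3)/C(15,3) = 451/455.
Since 'all 3 red' ⊆ 'at least one red', P(all 3 | at least one) = 33/91 / 451/455 = 15/41 ≈ 0.3659.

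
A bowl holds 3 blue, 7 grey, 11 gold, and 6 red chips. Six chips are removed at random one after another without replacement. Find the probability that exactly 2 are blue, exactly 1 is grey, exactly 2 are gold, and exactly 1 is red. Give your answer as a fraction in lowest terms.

7/299

Unordered draws without replacement: count favorable combinations over C(27,6).
Favorable = C(3,2) · C(7,1) · C(11,2) · C(6,1) = 6930; total = C(27,6) = 296010.
P = 6930/296010 = 7/299 ≈ 0.0234.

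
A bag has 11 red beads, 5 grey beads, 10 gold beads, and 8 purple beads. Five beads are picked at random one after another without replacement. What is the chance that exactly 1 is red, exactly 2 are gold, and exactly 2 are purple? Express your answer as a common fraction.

105/2108

Unordered draws without replacement: count favorable combinations over C(34,5).
Favorable = C(11,1) · C(5,0) · C(10,2) · C(8,2) = 13860; total = C(34,5) = 278256.
P = 13860/278256 = 105/2108 ≈ 0.0498.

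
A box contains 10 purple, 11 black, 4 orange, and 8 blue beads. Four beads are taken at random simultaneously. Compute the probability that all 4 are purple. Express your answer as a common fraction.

Unordered draws without replacement: count favorable combinations over C(33,4).
Favorable = C(10,4) · C(11,0) · C(4,0) · C(8,0) = 210; total = C(33,4) = 40920.
P = 210/40920 = 7/1364 ≈ 0.0051.

7/1364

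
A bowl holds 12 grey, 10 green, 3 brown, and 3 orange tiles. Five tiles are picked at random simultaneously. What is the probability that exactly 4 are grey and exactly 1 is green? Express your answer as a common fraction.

Unordered draws without replacement: count favorable combinations over C(28,5).
Favorable = C(12,4) · C(10,1) · C(3,0) · C(3,0) = 4950; total = C(28,5) = 98280.
P = 4950/98280 = 55/1092 ≈ 0.0504.

55/1092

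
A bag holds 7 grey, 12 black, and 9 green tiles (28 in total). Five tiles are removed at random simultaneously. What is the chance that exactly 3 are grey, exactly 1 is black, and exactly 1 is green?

Unordered draws without replacement: count favorable combinations over C(28,5).
Favorable = C(7,3) · C(12,1) · C(9,1) = 3780; total = C(28,5) = 98280.
P = 3780/98280 = 1/26 ≈ 0.0385.

1/26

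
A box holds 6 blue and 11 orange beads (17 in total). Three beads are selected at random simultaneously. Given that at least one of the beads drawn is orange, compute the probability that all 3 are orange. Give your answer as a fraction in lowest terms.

1/4

P(all 3 orange) = C(11,3)/C(17,3) = 33/136; P(at least one orange) = 1 − C(6,3)/C(17,3) = 33/34.
Since 'all 3 orange' ⊆ 'at least one orange', P(all 3 | at least one) = 33/136 / 33/34 = 1/4 ≈ 0.2500.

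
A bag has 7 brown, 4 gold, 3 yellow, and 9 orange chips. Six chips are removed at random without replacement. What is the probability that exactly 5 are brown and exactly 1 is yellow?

Unordered draws without replacement: count favorable combinations over C(23,6).
Favorable = C(7,5) · C(4,0) · C(3,1) · C(9,0) = 63; total = C(23,6) = 100947.
P = 63/100947 = 3/4807 ≈ 0.0006.

3/4807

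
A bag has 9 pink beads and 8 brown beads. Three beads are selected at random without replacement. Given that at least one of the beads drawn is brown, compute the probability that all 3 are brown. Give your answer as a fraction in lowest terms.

P(all 3 brown) = C(8,3)/C(17,3) = 7/85; P(at least one brown) = 1 − C(9,3)/C(17,3) = 149/170.
Since 'all 3 brown' ⊆ 'at least one brown', P(all 3 | at least one) = 7/85 / 149/170 = 14/149 ≈ 0.0940.

14/149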